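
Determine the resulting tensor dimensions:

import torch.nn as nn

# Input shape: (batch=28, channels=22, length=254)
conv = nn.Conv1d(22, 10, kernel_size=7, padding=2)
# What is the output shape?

Input shape: (28, 22, 254)
Output shape: (28, 10, 252)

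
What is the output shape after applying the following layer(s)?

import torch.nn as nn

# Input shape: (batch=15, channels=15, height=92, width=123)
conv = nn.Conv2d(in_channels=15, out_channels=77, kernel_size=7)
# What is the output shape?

Input shape: (15, 15, 92, 123)
Output shape: (15, 77, 86, 117)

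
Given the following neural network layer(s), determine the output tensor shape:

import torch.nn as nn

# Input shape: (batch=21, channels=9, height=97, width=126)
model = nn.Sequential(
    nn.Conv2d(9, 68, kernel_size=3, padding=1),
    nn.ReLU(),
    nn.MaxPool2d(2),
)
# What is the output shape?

Input shape: (21, 9, 97, 126)
  -> after Conv2d: (21, 68, 97, 126)
  -> after ReLU: (21, 68, 97, 126)
Output shape: (21, 68, 48, 63)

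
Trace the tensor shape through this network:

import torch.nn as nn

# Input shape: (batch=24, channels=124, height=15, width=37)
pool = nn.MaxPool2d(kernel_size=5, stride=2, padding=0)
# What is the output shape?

Input shape: (24, 124, 15, 37)
Output shape: (24, 124, 6, 17)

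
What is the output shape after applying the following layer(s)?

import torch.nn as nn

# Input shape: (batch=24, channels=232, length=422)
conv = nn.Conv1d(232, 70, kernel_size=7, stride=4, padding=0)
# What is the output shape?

Input shape: (24, 232, 422)
Output shape: (24, 70, 104)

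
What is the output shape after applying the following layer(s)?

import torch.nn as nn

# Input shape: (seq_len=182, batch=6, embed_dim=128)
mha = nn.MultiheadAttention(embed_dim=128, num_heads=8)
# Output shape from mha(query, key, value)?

Input shape: (182, 6, 128)
Output shape: (182, 6, 128)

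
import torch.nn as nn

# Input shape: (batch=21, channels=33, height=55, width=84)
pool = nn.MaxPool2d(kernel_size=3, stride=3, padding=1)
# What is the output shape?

Input shape: (21, 33, 55, 84)
Output shape: (21, 33, 19, 28)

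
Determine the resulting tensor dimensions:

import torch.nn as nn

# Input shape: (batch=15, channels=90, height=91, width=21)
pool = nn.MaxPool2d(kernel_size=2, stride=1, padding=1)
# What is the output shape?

Input shape: (15, 90, 91, 21)
Output shape: (15, 90, 92, 22)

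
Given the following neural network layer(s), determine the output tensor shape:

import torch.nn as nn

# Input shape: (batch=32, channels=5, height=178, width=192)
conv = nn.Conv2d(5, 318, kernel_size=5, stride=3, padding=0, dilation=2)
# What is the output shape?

Input shape: (32, 5, 178, 192)
Output shape: (32, 318, 57, 62)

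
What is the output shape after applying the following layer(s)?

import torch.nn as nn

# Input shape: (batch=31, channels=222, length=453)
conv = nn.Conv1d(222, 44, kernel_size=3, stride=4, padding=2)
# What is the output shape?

Input shape: (31, 222, 453)
Output shape: (31, 44, 114)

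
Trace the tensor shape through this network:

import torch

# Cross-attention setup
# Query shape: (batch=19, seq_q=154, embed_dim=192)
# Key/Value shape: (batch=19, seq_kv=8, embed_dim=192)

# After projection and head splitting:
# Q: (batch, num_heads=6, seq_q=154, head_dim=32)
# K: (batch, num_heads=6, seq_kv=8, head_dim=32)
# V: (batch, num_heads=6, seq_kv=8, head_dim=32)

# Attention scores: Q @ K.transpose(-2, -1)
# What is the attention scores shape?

Input shape: (19, 154, 192)
Output shape: (19, 6, 154, 8)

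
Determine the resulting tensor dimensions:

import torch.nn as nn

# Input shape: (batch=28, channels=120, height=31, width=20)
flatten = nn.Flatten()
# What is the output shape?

Input shape: (28, 120, 31, 20)
Output shape: (28, 74400)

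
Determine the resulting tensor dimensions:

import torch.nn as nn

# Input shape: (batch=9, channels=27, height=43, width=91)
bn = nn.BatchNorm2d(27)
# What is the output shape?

Input shape: (9, 27, 43, 91)
Output shape: (9, 27, 43, 91)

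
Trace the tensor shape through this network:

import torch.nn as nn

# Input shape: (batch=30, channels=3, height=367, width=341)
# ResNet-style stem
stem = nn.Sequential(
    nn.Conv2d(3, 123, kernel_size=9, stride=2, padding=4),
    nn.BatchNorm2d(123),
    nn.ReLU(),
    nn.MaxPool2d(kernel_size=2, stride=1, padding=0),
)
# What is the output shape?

Input shape: (30, 3, 367, 341)
  -> after Conv2d 9x9 stride=2: (30, 123, 184, 171)
Output shape: (30, 123, 183, 170)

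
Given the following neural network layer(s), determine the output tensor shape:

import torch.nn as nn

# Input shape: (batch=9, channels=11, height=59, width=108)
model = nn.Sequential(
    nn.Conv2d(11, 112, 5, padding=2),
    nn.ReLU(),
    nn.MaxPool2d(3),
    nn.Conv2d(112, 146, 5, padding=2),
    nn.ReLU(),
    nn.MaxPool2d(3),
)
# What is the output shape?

Input shape: (9, 11, 59, 108)
  -> after first Conv2d: (9, 112, 59, 108)
  -> after first MaxPool2d: (9, 112, 19, 36)
  -> after second Conv2d: (9, 146, 19, 36)
Output shape: (9, 146, 6, 12)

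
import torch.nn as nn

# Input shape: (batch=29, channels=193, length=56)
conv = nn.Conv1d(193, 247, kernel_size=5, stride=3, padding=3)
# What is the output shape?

Input shape: (29, 193, 56)
Output shape: (29, 247, 20)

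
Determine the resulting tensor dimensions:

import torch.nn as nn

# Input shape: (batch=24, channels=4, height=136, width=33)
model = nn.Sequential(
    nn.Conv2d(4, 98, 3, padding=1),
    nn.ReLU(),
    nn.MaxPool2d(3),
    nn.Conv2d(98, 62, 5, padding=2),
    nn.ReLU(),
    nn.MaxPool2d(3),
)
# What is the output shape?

Input shape: (24, 4, 136, 33)
  -> after first Conv2d: (24, 98, 136, 33)
  -> after first MaxPool2d: (24, 98, 45, 11)
  -> after second Conv2d: (24, 62, 45, 11)
Output shape: (24, 62, 15, 3)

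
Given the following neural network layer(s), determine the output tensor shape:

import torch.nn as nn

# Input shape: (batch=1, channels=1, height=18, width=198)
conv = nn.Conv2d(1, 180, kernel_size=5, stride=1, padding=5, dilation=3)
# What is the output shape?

Input shape: (1, 1, 18, 198)
Output shape: (1, 180, 16, 196)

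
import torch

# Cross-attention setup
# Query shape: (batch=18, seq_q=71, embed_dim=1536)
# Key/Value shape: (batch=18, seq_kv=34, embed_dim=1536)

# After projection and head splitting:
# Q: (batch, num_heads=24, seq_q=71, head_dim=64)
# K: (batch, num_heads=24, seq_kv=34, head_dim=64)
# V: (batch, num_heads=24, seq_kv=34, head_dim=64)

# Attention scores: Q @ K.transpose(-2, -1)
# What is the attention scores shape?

Input shape: (18, 71, 1536)
Output shape: (18, 24, 71, 34)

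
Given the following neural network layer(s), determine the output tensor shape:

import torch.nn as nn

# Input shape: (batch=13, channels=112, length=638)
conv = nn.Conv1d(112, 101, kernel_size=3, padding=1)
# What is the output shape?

Input shape: (13, 112, 638)
Output shape: (13, 101, 638)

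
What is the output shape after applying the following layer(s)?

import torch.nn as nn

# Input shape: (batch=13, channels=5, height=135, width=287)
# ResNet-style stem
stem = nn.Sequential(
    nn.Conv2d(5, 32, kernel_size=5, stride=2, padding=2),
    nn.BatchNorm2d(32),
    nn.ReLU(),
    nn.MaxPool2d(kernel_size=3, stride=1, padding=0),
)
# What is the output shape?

Input shape: (13, 5, 135, 287)
  -> after Conv2d 5x5 stride=2: (13, 32, 68, 144)
Output shape: (13, 32, 66, 142)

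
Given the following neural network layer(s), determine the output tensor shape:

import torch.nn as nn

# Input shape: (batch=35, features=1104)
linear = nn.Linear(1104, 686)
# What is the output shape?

Input shape: (35, 1104)
Output shape: (35, 686)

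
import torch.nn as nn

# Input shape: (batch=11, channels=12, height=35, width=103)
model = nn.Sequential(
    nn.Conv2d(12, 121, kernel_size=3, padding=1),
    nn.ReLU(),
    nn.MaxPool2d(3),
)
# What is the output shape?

Input shape: (11, 12, 35, 103)
  -> after Conv2d: (11, 121, 35, 103)
  -> after ReLU: (11, 121, 35, 103)
Output shape: (11, 121, 11, 34)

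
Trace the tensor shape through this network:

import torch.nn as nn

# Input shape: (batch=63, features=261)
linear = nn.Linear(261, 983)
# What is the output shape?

Input shape: (63, 261)
Output shape: (63, 983)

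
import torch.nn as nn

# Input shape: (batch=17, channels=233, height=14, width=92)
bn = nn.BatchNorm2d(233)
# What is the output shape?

Input shape: (17, 233, 14, 92)
Output shape: (17, 233, 14, 92)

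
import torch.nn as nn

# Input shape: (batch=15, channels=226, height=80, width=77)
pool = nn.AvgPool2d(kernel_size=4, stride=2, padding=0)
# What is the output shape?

Input shape: (15, 226, 80, 77)
Output shape: (15, 226, 39, 37)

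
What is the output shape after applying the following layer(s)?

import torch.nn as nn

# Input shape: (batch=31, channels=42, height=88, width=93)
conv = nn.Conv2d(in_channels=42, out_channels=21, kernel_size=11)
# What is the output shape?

Input shape: (31, 42, 88, 93)
Output shape: (31, 21, 78, 83)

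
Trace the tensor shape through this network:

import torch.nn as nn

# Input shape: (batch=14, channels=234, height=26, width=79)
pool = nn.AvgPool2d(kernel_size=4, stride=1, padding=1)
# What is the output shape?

Input shape: (14, 234, 26, 79)
Output shape: (14, 234, 25, 78)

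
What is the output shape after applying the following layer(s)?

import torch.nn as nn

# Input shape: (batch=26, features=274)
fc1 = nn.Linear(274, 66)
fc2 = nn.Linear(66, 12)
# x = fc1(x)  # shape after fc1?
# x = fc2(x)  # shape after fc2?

Input shape: (26, 274)
  -> after fc1: (26, 66)
Output shape: (26, 12)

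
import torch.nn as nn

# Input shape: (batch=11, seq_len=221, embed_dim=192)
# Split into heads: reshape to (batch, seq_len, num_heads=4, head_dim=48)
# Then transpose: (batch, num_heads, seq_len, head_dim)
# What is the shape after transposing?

Input shape: (11, 221, 192)
  -> after reshape: (11, 221, 4, 48)
Output shape: (11, 4, 221, 48)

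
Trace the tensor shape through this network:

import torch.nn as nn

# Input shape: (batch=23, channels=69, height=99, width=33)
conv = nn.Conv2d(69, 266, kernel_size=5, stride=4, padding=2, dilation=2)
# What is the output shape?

Input shape: (23, 69, 99, 33)
Output shape: (23, 266, 24, 8)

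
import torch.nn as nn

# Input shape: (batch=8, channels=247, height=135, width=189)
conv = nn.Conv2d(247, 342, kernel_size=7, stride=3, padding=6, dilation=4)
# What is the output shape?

Input shape: (8, 247, 135, 189)
Output shape: (8, 342, 41, 59)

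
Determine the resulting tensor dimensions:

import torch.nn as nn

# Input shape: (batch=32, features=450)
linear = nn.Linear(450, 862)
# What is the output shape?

Input shape: (32, 450)
Output shape: (32, 862)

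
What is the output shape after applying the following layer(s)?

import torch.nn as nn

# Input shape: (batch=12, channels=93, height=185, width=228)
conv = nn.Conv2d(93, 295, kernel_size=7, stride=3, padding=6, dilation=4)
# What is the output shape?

Input shape: (12, 93, 185, 228)
Output shape: (12, 295, 58, 72)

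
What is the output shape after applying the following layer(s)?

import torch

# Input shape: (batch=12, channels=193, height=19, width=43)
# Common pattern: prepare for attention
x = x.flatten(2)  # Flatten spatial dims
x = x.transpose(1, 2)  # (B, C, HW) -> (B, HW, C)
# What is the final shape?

Input shape: (12, 193, 19, 43)
  -> after flatten(2): (12, 193, 817)
Output shape: (12, 817, 193)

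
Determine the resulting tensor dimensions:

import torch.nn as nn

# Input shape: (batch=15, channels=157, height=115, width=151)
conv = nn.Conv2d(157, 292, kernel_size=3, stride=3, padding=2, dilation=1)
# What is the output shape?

Input shape: (15, 157, 115, 151)
Output shape: (15, 292, 39, 51)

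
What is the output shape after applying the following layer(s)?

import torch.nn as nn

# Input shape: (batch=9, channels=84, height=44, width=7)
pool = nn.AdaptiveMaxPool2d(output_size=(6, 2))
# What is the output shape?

Input shape: (9, 84, 44, 7)
Output shape: (9, 84, 6, 2)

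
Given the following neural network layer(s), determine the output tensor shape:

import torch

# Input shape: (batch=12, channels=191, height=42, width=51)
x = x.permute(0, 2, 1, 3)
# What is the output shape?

Input shape: (12, 191, 42, 51)
Output shape: (12, 42, 191, 51)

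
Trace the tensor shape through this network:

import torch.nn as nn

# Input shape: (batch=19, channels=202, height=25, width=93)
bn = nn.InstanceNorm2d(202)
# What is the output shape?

Input shape: (19, 202, 25, 93)
Output shape: (19, 202, 25, 93)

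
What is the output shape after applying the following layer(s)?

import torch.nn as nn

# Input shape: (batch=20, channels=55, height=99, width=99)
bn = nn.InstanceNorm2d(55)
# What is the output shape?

Input shape: (20, 55, 99, 99)
Output shape: (20, 55, 99, 99)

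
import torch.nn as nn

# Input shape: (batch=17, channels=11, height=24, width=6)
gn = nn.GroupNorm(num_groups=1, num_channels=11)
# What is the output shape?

Input shape: (17, 11, 24, 6)
Output shape: (17, 11, 24, 6)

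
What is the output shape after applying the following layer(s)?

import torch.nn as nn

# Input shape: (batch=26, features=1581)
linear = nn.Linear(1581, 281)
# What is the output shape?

Input shape: (26, 1581)
Output shape: (26, 281)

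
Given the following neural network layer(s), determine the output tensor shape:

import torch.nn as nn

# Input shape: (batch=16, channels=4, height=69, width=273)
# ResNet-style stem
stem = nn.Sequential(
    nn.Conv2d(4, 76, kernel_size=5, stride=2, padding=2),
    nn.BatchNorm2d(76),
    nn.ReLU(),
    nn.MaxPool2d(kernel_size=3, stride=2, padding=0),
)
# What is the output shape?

Input shape: (16, 4, 69, 273)
  -> after Conv2d 5x5 stride=2: (16, 76, 35, 137)
Output shape: (16, 76, 17, 68)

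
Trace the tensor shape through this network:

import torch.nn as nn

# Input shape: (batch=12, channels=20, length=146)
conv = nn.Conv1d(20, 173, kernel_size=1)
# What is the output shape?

Input shape: (12, 20, 146)
Output shape: (12, 173, 146)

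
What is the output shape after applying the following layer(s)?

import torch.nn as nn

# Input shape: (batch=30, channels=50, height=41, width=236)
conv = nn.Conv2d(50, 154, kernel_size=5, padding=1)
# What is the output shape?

Input shape: (30, 50, 41, 236)
Output shape: (30, 154, 39, 234)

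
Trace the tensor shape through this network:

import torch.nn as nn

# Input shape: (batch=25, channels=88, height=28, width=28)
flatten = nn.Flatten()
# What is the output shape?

Input shape: (25, 88, 28, 28)
Output shape: (25, 68992)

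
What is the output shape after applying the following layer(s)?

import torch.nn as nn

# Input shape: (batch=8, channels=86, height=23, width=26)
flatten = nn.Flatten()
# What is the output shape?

Input shape: (8, 86, 23, 26)
Output shape: (8, 51428)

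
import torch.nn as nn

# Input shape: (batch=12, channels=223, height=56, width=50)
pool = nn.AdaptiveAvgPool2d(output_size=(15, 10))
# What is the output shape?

Input shape: (12, 223, 56, 50)
Output shape: (12, 223, 15, 10)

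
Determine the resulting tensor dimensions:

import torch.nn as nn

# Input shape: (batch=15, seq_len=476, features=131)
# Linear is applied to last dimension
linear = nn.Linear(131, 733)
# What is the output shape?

Input shape: (15, 476, 131)
Output shape: (15, 476, 733)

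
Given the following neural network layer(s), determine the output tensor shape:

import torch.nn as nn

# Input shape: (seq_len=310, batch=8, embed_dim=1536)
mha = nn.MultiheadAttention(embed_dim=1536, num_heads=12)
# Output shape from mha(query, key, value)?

Input shape: (310, 8, 1536)
Output shape: (310, 8, 1536)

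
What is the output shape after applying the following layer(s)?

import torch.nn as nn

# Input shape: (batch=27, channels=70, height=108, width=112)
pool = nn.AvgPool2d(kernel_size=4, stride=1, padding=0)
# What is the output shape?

Input shape: (27, 70, 108, 112)
Output shape: (27, 70, 105, 109)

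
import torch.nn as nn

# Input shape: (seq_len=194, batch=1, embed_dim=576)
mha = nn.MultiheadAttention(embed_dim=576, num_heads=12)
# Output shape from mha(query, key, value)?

Input shape: (194, 1, 576)
Output shape: (194, 1, 576)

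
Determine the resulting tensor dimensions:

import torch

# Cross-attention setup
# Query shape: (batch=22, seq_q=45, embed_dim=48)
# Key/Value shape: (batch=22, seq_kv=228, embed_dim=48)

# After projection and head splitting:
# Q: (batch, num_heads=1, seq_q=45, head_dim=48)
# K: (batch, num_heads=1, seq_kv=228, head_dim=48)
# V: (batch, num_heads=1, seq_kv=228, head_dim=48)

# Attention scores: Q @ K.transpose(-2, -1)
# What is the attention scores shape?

Input shape: (22, 45, 48)
Output shape: (22, 1, 45, 228)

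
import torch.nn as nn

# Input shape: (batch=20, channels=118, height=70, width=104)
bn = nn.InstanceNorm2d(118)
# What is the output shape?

Input shape: (20, 118, 70, 104)
Output shape: (20, 118, 70, 104)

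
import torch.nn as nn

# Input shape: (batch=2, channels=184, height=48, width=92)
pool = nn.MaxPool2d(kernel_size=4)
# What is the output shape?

Input shape: (2, 184, 48, 92)
Output shape: (2, 184, 12, 23)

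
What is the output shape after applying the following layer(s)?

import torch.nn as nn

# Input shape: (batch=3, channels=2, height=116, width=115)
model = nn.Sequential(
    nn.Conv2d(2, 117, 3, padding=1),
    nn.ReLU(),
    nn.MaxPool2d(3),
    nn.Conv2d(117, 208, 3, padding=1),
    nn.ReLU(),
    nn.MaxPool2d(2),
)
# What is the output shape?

Input shape: (3, 2, 116, 115)
  -> after first Conv2d: (3, 117, 116, 115)
  -> after first MaxPool2d: (3, 117, 38, 38)
  -> after second Conv2d: (3, 208, 38, 38)
Output shape: (3, 208, 19, 19)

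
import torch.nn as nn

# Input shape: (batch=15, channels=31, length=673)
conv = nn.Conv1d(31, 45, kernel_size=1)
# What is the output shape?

Input shape: (15, 31, 673)
Output shape: (15, 45, 673)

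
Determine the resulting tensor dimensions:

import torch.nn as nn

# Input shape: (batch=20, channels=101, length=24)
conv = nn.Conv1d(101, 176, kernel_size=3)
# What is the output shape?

Input shape: (20, 101, 24)
Output shape: (20, 176, 22)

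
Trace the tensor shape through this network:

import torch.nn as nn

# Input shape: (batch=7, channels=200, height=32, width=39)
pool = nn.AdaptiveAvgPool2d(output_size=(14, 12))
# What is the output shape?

Input shape: (7, 200, 32, 39)
Output shape: (7, 200, 14, 12)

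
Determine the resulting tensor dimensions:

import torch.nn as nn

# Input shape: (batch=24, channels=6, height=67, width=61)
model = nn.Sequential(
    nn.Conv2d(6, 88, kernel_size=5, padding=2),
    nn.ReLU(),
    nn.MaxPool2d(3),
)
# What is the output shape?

Input shape: (24, 6, 67, 61)
  -> after Conv2d: (24, 88, 67, 61)
  -> after ReLU: (24, 88, 67, 61)
Output shape: (24, 88, 22, 20)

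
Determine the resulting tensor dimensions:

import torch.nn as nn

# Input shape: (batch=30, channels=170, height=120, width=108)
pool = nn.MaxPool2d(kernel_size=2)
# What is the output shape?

Input shape: (30, 170, 120, 108)
Output shape: (30, 170, 60, 54)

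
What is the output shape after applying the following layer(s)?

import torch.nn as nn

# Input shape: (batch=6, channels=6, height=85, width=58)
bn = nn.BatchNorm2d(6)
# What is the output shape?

Input shape: (6, 6, 85, 58)
Output shape: (6, 6, 85, 58)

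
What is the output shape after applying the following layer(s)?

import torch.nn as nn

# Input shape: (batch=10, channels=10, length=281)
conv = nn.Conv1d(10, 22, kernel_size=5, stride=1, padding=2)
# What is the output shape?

Input shape: (10, 10, 281)
Output shape: (10, 22, 281)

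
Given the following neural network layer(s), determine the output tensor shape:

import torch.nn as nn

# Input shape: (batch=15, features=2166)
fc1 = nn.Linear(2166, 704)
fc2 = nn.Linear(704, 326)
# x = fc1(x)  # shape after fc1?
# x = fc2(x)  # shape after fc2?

Input shape: (15, 2166)
  -> after fc1: (15, 704)
Output shape: (15, 326)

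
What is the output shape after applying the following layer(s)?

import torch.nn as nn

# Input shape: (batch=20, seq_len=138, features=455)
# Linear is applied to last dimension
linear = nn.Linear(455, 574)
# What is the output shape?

Input shape: (20, 138, 455)
Output shape: (20, 138, 574)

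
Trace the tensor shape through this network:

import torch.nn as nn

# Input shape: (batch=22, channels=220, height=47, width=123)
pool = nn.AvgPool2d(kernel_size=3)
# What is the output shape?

Input shape: (22, 220, 47, 123)
Output shape: (22, 220, 15, 41)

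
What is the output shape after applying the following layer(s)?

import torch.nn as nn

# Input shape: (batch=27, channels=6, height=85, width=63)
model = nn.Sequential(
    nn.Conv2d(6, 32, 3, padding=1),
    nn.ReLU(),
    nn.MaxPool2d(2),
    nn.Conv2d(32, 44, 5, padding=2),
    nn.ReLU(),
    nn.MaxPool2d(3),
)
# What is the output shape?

Input shape: (27, 6, 85, 63)
  -> after first Conv2d: (27, 32, 85, 63)
  -> after first MaxPool2d: (27, 32, 42, 31)
  -> after second Conv2d: (27, 44, 42, 31)
Output shape: (27, 44, 14, 10)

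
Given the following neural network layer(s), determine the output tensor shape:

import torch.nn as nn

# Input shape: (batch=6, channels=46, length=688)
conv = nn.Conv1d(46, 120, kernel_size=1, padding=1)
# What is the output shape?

Input shape: (6, 46, 688)
Output shape: (6, 120, 690)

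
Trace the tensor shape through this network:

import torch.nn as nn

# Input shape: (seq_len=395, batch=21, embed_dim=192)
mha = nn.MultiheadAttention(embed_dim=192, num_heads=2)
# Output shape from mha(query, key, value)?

Input shape: (395, 21, 192)
Output shape: (395, 21, 192)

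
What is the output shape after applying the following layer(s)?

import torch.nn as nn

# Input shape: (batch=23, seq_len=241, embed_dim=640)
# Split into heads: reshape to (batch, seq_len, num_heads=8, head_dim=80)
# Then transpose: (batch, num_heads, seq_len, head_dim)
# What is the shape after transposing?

Input shape: (23, 241, 640)
  -> after reshape: (23, 241, 8, 80)
Output shape: (23, 8, 241, 80)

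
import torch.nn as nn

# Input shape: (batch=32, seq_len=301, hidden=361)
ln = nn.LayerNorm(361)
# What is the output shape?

Input shape: (32, 301, 361)
Output shape: (32, 301, 361)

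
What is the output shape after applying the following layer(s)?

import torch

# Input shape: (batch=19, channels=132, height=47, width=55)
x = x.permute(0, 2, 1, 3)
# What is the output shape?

Input shape: (19, 132, 47, 55)
Output shape: (19, 47, 132, 55)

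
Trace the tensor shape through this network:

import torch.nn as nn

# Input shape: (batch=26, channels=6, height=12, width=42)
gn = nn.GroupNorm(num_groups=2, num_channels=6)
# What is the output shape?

Input shape: (26, 6, 12, 42)
Output shape: (26, 6, 12, 42)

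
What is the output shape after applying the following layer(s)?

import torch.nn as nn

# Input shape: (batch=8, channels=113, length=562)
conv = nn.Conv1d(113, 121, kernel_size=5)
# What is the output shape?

Input shape: (8, 113, 562)
Output shape: (8, 121, 558)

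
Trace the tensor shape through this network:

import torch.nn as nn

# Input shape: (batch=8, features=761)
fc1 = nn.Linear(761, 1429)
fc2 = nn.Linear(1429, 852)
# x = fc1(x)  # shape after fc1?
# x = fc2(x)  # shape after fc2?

Input shape: (8, 761)
  -> after fc1: (8, 1429)
Output shape: (8, 852)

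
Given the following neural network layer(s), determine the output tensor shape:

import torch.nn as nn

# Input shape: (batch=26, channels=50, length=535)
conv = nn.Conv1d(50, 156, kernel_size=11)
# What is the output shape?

Input shape: (26, 50, 535)
Output shape: (26, 156, 525)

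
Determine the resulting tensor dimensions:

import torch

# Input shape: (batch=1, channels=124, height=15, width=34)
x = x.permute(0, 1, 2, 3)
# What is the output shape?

Input shape: (1, 124, 15, 34)
Output shape: (1, 124, 15, 34)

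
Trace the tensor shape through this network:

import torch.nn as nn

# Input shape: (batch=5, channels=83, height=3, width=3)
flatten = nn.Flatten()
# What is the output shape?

Input shape: (5, 83, 3, 3)
Output shape: (5, 747)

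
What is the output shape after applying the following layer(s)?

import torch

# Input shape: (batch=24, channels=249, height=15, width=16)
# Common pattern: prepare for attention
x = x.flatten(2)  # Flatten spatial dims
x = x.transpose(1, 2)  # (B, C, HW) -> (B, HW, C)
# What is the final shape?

Input shape: (24, 249, 15, 16)
  -> after flatten(2): (24, 249, 240)
Output shape: (24, 240, 249)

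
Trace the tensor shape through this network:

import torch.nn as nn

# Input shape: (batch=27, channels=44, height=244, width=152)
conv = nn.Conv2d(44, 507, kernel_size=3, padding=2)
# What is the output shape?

Input shape: (27, 44, 244, 152)
Output shape: (27, 507, 246, 154)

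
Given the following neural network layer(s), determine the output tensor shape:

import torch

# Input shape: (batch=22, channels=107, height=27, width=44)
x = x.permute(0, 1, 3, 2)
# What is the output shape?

Input shape: (22, 107, 27, 44)
Output shape: (22, 107, 44, 27)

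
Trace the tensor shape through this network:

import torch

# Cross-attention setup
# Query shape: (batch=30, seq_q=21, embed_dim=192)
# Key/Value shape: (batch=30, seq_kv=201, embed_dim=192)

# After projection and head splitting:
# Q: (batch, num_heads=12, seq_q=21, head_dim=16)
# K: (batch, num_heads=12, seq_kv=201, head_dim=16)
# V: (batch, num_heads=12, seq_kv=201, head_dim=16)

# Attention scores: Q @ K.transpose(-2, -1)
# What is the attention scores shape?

Input shape: (30, 21, 192)
Output shape: (30, 12, 21, 201)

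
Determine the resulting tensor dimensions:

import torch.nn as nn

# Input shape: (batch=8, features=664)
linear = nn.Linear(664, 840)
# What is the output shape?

Input shape: (8, 664)
Output shape: (8, 840)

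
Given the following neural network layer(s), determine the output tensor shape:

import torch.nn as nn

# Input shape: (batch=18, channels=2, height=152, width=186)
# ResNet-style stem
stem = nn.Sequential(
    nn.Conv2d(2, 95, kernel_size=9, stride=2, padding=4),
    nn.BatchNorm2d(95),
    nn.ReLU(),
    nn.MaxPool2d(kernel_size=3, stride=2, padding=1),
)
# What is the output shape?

Input shape: (18, 2, 152, 186)
  -> after Conv2d 9x9 stride=2: (18, 95, 76, 93)
Output shape: (18, 95, 38, 47)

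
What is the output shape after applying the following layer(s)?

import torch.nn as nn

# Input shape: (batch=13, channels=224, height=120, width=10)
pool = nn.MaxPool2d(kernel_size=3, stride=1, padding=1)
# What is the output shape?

Input shape: (13, 224, 120, 10)
Output shape: (13, 224, 120, 10)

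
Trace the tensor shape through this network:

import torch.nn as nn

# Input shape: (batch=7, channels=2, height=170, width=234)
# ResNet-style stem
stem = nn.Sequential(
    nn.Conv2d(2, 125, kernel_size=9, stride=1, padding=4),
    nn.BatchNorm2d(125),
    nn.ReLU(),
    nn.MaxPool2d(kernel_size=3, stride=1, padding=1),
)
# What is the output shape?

Input shape: (7, 2, 170, 234)
  -> after Conv2d 9x9 stride=1: (7, 125, 170, 234)
Output shape: (7, 125, 170, 234)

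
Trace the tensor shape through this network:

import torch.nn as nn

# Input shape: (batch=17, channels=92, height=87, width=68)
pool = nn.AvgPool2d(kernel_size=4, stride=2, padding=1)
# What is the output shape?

Input shape: (17, 92, 87, 68)
Output shape: (17, 92, 43, 34)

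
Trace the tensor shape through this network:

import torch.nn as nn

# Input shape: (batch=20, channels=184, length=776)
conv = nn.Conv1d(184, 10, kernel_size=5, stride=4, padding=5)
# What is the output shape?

Input shape: (20, 184, 776)
Output shape: (20, 10, 196)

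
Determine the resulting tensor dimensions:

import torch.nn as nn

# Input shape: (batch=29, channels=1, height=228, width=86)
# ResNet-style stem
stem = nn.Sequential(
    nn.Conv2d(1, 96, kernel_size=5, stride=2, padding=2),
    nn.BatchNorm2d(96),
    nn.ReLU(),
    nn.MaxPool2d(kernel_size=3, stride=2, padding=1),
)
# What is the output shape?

Input shape: (29, 1, 228, 86)
  -> after Conv2d 5x5 stride=2: (29, 96, 114, 43)
Output shape: (29, 96, 57, 22)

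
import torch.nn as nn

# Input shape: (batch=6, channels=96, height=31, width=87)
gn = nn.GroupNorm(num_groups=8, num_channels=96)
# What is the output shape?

Input shape: (6, 96, 31, 87)
Output shape: (6, 96, 31, 87)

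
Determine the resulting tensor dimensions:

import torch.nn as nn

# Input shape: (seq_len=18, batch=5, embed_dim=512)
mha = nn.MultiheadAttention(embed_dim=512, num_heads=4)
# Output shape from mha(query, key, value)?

Input shape: (18, 5, 512)
Output shape: (18, 5, 512)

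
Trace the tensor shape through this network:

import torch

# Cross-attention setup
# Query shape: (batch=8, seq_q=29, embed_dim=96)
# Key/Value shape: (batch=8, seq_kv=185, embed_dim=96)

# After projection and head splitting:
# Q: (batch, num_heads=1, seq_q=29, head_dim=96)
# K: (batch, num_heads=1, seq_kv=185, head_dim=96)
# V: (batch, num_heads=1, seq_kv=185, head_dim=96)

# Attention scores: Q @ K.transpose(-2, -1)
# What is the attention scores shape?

Input shape: (8, 29, 96)
Output shape: (8, 1, 29, 185)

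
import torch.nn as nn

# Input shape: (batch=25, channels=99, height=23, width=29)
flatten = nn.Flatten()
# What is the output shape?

Input shape: (25, 99, 23, 29)
Output shape: (25, 66033)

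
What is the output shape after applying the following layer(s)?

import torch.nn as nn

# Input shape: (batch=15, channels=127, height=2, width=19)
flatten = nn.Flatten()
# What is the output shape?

Input shape: (15, 127, 2, 19)
Output shape: (15, 4826)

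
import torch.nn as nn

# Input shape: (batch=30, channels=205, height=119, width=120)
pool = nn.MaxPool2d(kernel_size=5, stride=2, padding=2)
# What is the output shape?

Input shape: (30, 205, 119, 120)
Output shape: (30, 205, 60, 60)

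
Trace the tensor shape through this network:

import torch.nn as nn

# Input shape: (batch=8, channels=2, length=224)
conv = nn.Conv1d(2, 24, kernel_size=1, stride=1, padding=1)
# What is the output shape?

Input shape: (8, 2, 224)
Output shape: (8, 24, 226)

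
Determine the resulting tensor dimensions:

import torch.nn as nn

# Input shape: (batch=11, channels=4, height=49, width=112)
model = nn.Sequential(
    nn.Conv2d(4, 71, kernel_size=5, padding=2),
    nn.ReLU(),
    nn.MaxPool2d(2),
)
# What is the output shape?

Input shape: (11, 4, 49, 112)
  -> after Conv2d: (11, 71, 49, 112)
  -> after ReLU: (11, 71, 49, 112)
Output shape: (11, 71, 24, 56)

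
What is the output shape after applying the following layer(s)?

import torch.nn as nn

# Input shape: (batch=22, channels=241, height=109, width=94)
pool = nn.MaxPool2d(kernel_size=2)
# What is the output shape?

Input shape: (22, 241, 109, 94)
Output shape: (22, 241, 54, 47)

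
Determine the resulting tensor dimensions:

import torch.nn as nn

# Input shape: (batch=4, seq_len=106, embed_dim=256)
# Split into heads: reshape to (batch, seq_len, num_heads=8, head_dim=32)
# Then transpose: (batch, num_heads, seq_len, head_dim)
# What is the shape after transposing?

Input shape: (4, 106, 256)
  -> after reshape: (4, 106, 8, 32)
Output shape: (4, 8, 106, 32)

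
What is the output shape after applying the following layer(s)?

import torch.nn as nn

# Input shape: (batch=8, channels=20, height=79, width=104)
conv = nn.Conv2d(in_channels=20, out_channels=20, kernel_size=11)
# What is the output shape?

Input shape: (8, 20, 79, 104)
Output shape: (8, 20, 69, 94)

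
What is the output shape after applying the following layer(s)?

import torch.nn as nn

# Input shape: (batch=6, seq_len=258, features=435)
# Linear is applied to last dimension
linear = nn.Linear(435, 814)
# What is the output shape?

Input shape: (6, 258, 435)
Output shape: (6, 258, 814)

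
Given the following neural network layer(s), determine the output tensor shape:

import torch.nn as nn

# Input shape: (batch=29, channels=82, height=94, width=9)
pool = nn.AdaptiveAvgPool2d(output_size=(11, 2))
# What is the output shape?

Input shape: (29, 82, 94, 9)
Output shape: (29, 82, 11, 2)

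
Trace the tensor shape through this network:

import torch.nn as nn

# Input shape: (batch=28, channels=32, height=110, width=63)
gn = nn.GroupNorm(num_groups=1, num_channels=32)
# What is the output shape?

Input shape: (28, 32, 110, 63)
Output shape: (28, 32, 110, 63)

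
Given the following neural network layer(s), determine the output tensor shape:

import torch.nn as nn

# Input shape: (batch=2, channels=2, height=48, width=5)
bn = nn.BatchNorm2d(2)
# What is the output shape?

Input shape: (2, 2, 48, 5)
Output shape: (2, 2, 48, 5)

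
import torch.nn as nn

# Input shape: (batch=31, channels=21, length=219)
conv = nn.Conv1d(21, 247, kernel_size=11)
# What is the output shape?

Input shape: (31, 21, 219)
Output shape: (31, 247, 209)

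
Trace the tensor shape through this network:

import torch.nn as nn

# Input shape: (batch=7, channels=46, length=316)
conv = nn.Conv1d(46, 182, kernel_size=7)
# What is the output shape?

Input shape: (7, 46, 316)
Output shape: (7, 182, 310)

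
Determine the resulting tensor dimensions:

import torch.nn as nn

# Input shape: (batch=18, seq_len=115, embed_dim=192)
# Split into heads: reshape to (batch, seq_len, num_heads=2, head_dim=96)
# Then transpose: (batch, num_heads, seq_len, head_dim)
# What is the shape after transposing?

Input shape: (18, 115, 192)
  -> after reshape: (18, 115, 2, 96)
Output shape: (18, 2, 115, 96)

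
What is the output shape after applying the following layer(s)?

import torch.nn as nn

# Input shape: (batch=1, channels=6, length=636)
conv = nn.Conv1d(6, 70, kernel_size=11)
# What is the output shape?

Input shape: (1, 6, 636)
Output shape: (1, 70, 626)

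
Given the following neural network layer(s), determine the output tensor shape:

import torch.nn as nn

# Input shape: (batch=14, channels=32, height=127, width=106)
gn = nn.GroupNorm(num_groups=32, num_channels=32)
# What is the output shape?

Input shape: (14, 32, 127, 106)
Output shape: (14, 32, 127, 106)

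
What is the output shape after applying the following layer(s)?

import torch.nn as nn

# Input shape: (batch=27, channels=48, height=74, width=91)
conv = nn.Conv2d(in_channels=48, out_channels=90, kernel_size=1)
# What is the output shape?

Input shape: (27, 48, 74, 91)
Output shape: (27, 90, 74, 91)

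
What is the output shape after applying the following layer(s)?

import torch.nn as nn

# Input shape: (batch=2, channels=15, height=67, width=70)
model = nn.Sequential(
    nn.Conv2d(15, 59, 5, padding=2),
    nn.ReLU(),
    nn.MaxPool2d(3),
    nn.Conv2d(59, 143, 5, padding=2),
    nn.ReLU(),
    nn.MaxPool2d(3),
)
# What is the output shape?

Input shape: (2, 15, 67, 70)
  -> after first Conv2d: (2, 59, 67, 70)
  -> after first MaxPool2d: (2, 59, 22, 23)
  -> after second Conv2d: (2, 143, 22, 23)
Output shape: (2, 143, 7, 7)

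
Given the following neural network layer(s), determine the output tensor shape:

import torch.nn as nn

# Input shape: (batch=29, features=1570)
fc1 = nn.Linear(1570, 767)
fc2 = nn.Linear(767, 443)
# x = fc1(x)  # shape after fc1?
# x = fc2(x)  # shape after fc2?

Input shape: (29, 1570)
  -> after fc1: (29, 767)
Output shape: (29, 443)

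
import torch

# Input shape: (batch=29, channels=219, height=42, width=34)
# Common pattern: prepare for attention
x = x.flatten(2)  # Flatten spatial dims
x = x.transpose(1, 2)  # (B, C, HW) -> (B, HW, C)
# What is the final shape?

Input shape: (29, 219, 42, 34)
  -> after flatten(2): (29, 219, 1428)
Output shape: (29, 1428, 219)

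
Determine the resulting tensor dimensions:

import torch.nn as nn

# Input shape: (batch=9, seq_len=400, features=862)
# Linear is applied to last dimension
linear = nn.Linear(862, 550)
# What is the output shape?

Input shape: (9, 400, 862)
Output shape: (9, 400, 550)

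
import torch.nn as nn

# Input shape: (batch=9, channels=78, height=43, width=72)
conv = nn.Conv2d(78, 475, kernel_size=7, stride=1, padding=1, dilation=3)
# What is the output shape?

Input shape: (9, 78, 43, 72)
Output shape: (9, 475, 27, 56)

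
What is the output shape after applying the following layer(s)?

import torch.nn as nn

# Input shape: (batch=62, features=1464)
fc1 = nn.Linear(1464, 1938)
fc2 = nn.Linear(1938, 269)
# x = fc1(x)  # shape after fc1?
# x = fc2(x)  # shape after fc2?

Input shape: (62, 1464)
  -> after fc1: (62, 1938)
Output shape: (62, 269)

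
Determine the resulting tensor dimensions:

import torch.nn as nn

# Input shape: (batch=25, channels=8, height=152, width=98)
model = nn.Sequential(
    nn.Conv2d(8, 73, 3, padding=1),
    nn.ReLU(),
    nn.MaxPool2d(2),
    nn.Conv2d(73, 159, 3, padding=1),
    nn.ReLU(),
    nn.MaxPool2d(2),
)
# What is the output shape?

Input shape: (25, 8, 152, 98)
  -> after first Conv2d: (25, 73, 152, 98)
  -> after first MaxPool2d: (25, 73, 76, 49)
  -> after second Conv2d: (25, 159, 76, 49)
Output shape: (25, 159, 38, 24)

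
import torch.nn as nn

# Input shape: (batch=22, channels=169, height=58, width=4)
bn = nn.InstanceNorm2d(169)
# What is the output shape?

Input shape: (22, 169, 58, 4)
Output shape: (22, 169, 58, 4)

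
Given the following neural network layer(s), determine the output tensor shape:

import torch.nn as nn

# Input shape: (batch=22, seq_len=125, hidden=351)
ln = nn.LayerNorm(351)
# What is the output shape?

Input shape: (22, 125, 351)
Output shape: (22, 125, 351)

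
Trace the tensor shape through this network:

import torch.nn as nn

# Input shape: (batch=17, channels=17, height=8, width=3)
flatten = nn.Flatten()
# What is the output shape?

Input shape: (17, 17, 8, 3)
Output shape: (17, 408)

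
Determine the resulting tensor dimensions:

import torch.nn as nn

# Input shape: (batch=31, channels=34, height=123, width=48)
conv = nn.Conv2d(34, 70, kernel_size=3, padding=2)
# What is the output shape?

Input shape: (31, 34, 123, 48)
Output shape: (31, 70, 125, 50)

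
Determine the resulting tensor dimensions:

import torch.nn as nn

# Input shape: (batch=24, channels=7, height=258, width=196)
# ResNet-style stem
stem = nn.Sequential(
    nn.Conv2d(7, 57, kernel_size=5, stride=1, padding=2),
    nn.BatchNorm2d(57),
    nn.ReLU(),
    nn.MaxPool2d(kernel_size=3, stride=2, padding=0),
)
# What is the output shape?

Input shape: (24, 7, 258, 196)
  -> after Conv2d 5x5 stride=1: (24, 57, 258, 196)
Output shape: (24, 57, 128, 97)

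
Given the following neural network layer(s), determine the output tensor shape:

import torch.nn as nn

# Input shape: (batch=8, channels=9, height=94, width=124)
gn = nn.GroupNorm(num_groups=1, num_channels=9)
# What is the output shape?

Input shape: (8, 9, 94, 124)
Output shape: (8, 9, 94, 124)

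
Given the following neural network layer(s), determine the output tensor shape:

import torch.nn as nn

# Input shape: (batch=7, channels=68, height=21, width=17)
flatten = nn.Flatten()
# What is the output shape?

Input shape: (7, 68, 21, 17)
Output shape: (7, 24276)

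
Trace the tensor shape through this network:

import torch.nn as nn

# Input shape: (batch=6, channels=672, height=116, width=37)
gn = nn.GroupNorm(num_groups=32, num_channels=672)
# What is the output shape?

Input shape: (6, 672, 116, 37)
Output shape: (6, 672, 116, 37)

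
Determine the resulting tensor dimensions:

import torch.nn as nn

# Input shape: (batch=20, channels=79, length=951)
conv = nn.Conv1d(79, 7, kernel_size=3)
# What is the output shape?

Input shape: (20, 79, 951)
Output shape: (20, 7, 949)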